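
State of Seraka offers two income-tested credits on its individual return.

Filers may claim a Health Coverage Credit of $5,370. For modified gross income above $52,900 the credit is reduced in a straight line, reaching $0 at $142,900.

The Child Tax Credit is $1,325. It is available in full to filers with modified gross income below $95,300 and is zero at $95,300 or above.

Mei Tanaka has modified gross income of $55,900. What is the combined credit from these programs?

Health Coverage Credit: $55,900 is $3,000 into a $90,000 phase-out range, leaving 87,000/90,000 of the credit: $5,370 × 87,000/90,000 = $5,191.
Child Tax Credit: $55,900 is below the $95,300 cutoff, so the full $1,325 applies.
Total: $5,191 + $1,325 = $6,516.

$6,516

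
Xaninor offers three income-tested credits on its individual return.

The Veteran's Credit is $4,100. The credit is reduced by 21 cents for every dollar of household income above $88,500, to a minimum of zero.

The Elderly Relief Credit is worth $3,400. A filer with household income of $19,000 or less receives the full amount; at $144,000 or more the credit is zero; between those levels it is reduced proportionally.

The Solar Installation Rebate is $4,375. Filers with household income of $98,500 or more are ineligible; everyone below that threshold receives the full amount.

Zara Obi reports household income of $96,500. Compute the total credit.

Veteran's Credit: 21% of the $8,000 excess over $88,500 is $1,680; credit = $4,100 − $1,680 = $2,420.
Elderly Relief Credit: $96,500 is $77,500 into a $125,000 phase-out range, leaving 47,500/125,000 of the credit: $3,400 × 47,500/125,000 = $1,292.
Solar Installation Rebate: $96,500 is below the $98,500 cutoff, so the full $4,375 applies.
Total: $2,420 + $1,292 + $4,375 = $8,087.

$8,087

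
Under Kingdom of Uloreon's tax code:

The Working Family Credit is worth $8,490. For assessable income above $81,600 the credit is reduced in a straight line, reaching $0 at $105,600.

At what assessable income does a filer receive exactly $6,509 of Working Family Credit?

$87,200

$6,509 is 6,509/8,490 of the full $8,490, so 1,981/8,490 of the $24,000 range has been used: income = $81,600 + $24,000 × 1,981/8,490 = $87,200.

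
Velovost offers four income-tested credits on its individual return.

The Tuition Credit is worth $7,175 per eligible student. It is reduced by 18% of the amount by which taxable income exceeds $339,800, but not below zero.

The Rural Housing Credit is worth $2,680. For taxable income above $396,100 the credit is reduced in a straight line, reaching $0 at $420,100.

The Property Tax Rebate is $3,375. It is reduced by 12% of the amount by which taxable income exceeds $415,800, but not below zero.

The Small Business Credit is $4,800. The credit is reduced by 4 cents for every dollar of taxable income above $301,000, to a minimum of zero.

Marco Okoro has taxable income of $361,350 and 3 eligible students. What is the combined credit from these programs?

Tuition Credit: base = 3 × $7,175 = $21,525. 18% of the $21,550 excess over $339,800 is $3,879; credit = $21,525 − $3,879 = $17,646.
Rural Housing Credit: $361,350 is at or below the $396,100 threshold, so the full $2,680 applies.
Property Tax Rebate: $361,350 is at or below the $415,800 threshold, so the full $3,375 applies.
Small Business Credit: 4% of the $60,350 excess over $301,000 is $2,414; credit = $4,800 − $2,414 = $2,386.
Total: $17,646 + $2,680 + $3,375 + $2,386 = $26,087.

$26,087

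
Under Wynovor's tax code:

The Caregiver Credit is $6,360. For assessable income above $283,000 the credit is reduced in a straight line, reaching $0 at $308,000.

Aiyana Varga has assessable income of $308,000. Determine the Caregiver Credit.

$0

Caregiver Credit: $308,000 is at or above $308,000, so the credit is $0.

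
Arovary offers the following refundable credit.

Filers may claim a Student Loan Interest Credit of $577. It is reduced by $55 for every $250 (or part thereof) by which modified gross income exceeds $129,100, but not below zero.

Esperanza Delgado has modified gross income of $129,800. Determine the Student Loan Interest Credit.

$412

Student Loan Interest Credit: income exceeds $129,100 by $700, which is 3 full-or-partial $250 increments; reduction = 3 × $55 = $165, leaving $412.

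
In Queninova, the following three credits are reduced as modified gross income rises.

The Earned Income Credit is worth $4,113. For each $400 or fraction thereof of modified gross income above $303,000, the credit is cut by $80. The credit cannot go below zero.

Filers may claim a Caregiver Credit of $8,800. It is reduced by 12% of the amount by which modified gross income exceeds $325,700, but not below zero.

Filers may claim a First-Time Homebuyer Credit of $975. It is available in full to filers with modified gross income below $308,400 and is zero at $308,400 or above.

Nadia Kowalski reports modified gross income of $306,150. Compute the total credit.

$13,248

Earned Income Credit: income exceeds $303,000 by $3,150, which is 8 full-or-partial $400 increments; reduction = 8 × $80 = $640, leaving $3,473.
Caregiver Credit: $306,150 is at or below the $325,700 threshold, so the full $8,800 applies.
First-Time Homebuyer Credit: $306,150 is below the $308,400 cutoff, so the full $975 applies.
Total: $3,473 + $8,800 + $975 = $13,248.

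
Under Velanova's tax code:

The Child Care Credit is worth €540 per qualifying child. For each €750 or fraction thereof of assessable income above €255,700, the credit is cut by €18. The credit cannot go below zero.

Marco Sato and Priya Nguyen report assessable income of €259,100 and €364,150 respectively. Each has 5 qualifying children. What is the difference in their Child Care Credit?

Marco (€259,100): Child Care Credit: base = 5 × €540 = €2,700. income exceeds €255,700 by €3,400, which is 5 full-or-partial €750 increments; reduction = 5 × €18 = €90, leaving €2,610.
Priya (€364,150): Child Care Credit: base = 5 × €540 = €2,700. income exceeds €255,700 by €108,450, which is 145 full-or-partial €750 increments; reduction = 145 × €18 = €2,610, leaving €90.
Difference: |€2,610 − €90| = €2,520.

€2,520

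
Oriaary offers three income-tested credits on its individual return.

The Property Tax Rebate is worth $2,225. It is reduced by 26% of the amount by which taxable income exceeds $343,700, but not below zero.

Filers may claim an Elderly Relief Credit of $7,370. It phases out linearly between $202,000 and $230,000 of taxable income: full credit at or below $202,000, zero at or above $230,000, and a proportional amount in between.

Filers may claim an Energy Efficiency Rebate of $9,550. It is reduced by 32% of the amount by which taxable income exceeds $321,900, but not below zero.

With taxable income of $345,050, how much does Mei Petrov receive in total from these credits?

Property Tax Rebate: 26% of the $1,350 excess over $343,700 is $351; credit = $2,225 − $351 = $1,874.
Elderly Relief Credit: $345,050 is at or above $230,000, so the credit is $0.
Energy Efficiency Rebate: 32% of the $23,150 excess over $321,900 is $7,408; credit = $9,550 − $7,408 = $2,142.
Total: $1,874 + $0 + $2,142 = $4,016.

$4,016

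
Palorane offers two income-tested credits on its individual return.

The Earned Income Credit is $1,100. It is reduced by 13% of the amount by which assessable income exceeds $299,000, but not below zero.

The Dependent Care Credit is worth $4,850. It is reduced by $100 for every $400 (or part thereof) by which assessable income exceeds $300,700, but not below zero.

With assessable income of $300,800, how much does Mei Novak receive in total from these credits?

Earned Income Credit: 13% of the $1,800 excess over $299,000 is $234; credit = $1,100 − $234 = $866.
Dependent Care Credit: income exceeds $300,700 by $100, which is 1 full-or-partial $400 increment; reduction = 1 × $100 = $100, leaving $4,750.
Total: $866 + $4,750 = $5,616.

$5,616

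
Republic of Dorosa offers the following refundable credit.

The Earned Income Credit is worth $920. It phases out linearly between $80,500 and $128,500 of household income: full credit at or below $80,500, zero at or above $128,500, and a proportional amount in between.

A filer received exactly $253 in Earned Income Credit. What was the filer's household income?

$253 is 253/920 of the full $920, so 667/920 of the $48,000 range has been used: income = $80,500 + $48,000 × 667/920 = $115,300.

$115,300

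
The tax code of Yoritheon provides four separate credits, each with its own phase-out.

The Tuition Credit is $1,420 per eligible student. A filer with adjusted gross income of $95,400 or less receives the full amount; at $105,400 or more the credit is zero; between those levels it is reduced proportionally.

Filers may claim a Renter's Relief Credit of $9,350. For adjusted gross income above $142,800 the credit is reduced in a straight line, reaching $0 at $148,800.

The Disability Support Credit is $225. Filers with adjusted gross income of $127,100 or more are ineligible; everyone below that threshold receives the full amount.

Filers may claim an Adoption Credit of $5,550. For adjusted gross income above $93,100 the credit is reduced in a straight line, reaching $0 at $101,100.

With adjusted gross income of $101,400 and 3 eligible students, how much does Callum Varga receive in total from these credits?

Tuition Credit: base = 3 × $1,420 = $4,260. $101,400 is $6,000 into a $10,000 phase-out range, leaving 4,000/10,000 of the credit: $4,260 × 4,000/10,000 = $1,704.
Renter's Relief Credit: $101,400 is at or below the $142,800 threshold, so the full $9,350 applies.
Disability Support Credit: $101,400 is below the $127,100 cutoff, so the full $225 applies.
Adoption Credit: $101,400 is at or above $101,100, so the credit is $0.
Total: $1,704 + $9,350 + $225 + $0 = $11,279.

$11,279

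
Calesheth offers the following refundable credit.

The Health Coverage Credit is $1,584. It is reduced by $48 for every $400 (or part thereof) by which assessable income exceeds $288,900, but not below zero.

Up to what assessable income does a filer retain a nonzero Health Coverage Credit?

After 32 increments the reduction is 32 × $48 = $1,536, leaving $48; one more increment wipes it out. Increment 32 ends at excess 32 × $400 = $12,800, so the highest qualifying income is $288,900 + $12,800 = $301,700.

$301,700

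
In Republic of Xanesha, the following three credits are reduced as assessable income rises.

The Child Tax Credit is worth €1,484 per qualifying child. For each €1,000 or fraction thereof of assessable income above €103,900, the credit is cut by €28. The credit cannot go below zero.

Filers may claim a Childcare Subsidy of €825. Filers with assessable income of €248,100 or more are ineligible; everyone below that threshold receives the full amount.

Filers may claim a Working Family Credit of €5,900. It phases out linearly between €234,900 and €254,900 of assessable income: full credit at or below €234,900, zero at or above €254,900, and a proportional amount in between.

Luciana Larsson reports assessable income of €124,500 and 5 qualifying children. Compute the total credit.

€13,557

Child Tax Credit: base = 5 × €1,484 = €7,420. income exceeds €103,900 by €20,600, which is 21 full-or-partial €1,000 increments; reduction = 21 × €28 = €588, leaving €6,832.
Childcare Subsidy: €124,500 is below the €248,100 cutoff, so the full €825 applies.
Working Family Credit: €124,500 is at or below the €234,900 threshold, so the full €5,900 applies.
Total: €6,832 + €825 + €5,900 = €13,557.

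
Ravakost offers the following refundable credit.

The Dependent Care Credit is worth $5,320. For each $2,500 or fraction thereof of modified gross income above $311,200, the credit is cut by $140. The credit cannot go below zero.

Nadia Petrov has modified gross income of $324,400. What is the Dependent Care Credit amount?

Dependent Care Credit: income exceeds $311,200 by $13,200, which is 6 full-or-partial $2,500 increments; reduction = 6 × $140 = $840, leaving $4,480.

$4,480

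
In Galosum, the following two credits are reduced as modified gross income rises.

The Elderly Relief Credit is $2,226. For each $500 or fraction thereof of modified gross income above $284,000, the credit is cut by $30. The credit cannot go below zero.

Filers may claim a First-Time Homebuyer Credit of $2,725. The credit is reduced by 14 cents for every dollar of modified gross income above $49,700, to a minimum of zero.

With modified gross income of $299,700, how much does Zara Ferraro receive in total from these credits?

$1,266

Elderly Relief Credit: income exceeds $284,000 by $15,700, which is 32 full-or-partial $500 increments; reduction = 32 × $30 = $960, leaving $1,266.
First-Time Homebuyer Credit: 14% of the $250,000 excess over $49,700 is $35,000 ≥ base, so the credit is $0.
Total: $1,266 + $0 = $1,266.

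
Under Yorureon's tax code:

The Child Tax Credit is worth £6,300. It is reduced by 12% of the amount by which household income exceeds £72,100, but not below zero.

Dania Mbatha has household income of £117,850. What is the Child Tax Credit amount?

£810

Child Tax Credit: 12% of the £45,750 excess over £72,100 is £5,490; credit = £6,300 − £5,490 = £810.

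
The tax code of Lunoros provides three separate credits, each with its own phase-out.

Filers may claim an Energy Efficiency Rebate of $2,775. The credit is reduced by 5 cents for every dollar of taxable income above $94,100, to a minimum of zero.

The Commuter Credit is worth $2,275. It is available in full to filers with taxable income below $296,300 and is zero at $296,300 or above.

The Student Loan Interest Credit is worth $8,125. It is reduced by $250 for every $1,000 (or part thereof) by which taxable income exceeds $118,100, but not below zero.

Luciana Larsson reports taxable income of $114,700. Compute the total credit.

$12,145

Energy Efficiency Rebate: 5% of the $20,600 excess over $94,100 is $1,030; credit = $2,775 − $1,030 = $1,745.
Commuter Credit: $114,700 is below the $296,300 cutoff, so the full $2,275 applies.
Student Loan Interest Credit: $114,700 is at or below the $118,100 threshold, so the full $8,125 applies.
Total: $1,745 + $2,275 + $8,125 = $12,145.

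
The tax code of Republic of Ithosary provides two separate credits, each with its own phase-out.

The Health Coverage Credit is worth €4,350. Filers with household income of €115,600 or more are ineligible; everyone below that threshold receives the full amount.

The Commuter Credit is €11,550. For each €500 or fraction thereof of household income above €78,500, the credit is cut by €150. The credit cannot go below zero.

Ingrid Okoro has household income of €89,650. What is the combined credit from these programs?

Health Coverage Credit: €89,650 is below the €115,600 cutoff, so the full €4,350 applies.
Commuter Credit: income exceeds €78,500 by €11,150, which is 23 full-or-partial €500 increments; reduction = 23 × €150 = €3,450, leaving €8,100.
Total: €4,350 + €8,100 = €12,450.

€12,450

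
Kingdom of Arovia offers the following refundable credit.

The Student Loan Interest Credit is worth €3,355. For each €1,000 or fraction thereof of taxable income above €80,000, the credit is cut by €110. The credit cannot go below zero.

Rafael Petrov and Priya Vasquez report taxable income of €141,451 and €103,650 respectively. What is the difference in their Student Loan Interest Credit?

Rafael (€141,451): Student Loan Interest Credit: income exceeds €80,000 by €61,451 → 62 increments × €110 = €6,820 ≥ base, so the credit is €0.
Priya (€103,650): Student Loan Interest Credit: income exceeds €80,000 by €23,650, which is 24 full-or-partial €1,000 increments; reduction = 24 × €110 = €2,640, leaving €715.
Difference: |€0 − €715| = €715.

€715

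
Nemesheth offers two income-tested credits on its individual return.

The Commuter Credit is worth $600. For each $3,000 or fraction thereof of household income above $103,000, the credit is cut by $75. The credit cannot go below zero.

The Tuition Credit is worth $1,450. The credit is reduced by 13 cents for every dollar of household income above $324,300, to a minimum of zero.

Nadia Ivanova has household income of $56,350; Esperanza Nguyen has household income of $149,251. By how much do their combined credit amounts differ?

$600

Nadia ($56,350): Commuter Credit: $56,350 is at or below the $103,000 threshold, so the full $600 applies. Tuition Credit: $56,350 is at or below the $324,300 threshold, so the full $1,450 applies. total $600 + $1,450 = $2,050
Esperanza ($149,251): Commuter Credit: income exceeds $103,000 by $46,251 → 16 increments × $75 = $1,200 ≥ base, so the credit is $0. Tuition Credit: $149,251 is at or below the $324,300 threshold, so the full $1,450 applies. total $0 + $1,450 = $1,450
Difference: |$2,050 − $1,450| = $600.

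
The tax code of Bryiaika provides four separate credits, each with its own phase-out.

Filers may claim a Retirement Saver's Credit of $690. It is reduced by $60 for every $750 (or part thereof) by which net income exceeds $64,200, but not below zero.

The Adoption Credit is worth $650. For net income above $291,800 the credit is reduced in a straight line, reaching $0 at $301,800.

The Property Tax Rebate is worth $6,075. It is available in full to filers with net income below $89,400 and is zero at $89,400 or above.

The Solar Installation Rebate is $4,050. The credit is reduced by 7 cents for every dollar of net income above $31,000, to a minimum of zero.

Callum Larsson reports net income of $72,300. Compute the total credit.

$7,914

Retirement Saver's Credit: income exceeds $64,200 by $8,100, which is 11 full-or-partial $750 increments; reduction = 11 × $60 = $660, leaving $30.
Adoption Credit: $72,300 is at or below the $291,800 threshold, so the full $650 applies.
Property Tax Rebate: $72,300 is below the $89,400 cutoff, so the full $6,075 applies.
Solar Installation Rebate: 7% of the $41,300 excess over $31,000 is $2,891; credit = $4,050 − $2,891 = $1,159.
Total: $30 + $650 + $6,075 + $1,159 = $7,914.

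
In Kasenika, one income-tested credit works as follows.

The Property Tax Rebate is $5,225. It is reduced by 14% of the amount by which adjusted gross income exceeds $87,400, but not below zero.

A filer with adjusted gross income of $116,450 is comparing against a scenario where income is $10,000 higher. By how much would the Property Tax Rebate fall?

$1,158

At $116,450 — 14% of the $29,050 excess over $87,400 is $4,067; credit = $5,225 − $4,067 = $1,158.
At $126,450 — 14% of the $39,050 excess over $87,400 is $5,467 ≥ base, so the credit is $0.
Lost: $1,158 − $0 = $1,158.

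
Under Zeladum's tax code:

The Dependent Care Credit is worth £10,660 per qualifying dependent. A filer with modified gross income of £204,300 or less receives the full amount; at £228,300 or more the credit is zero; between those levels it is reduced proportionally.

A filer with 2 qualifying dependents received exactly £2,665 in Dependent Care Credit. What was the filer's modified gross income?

Full credit = 2 × £10,660 = £21,320.
£2,665 is 2,665/21,320 of the full £21,320, so 18,655/21,320 of the £24,000 range has been used: income = £204,300 + £24,000 × 18,655/21,320 = £225,300.

£225,300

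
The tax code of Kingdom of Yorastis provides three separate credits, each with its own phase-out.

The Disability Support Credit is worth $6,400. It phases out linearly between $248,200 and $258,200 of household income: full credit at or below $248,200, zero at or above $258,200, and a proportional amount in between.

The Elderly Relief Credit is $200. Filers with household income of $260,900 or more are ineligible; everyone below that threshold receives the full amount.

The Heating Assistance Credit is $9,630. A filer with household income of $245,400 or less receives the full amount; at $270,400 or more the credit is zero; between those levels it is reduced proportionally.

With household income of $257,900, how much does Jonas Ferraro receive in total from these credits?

Disability Support Credit: $257,900 is $9,700 into a $10,000 phase-out range, leaving 300/10,000 of the credit: $6,400 × 300/10,000 = $192.
Elderly Relief Credit: $257,900 is below the $260,900 cutoff, so the full $200 applies.
Heating Assistance Credit: $257,900 is $12,500 into a $25,000 phase-out range, leaving 12,500/25,000 of the credit: $9,630 × 12,500/25,000 = $4,815.
Total: $192 + $200 + $4,815 = $5,207.

$5,207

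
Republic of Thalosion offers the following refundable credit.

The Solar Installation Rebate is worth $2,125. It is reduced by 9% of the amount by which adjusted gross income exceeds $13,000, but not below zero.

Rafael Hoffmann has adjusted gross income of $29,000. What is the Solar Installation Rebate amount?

Solar Installation Rebate: 9% of the $16,000 excess over $13,000 is $1,440; credit = $2,125 − $1,440 = $685.

$685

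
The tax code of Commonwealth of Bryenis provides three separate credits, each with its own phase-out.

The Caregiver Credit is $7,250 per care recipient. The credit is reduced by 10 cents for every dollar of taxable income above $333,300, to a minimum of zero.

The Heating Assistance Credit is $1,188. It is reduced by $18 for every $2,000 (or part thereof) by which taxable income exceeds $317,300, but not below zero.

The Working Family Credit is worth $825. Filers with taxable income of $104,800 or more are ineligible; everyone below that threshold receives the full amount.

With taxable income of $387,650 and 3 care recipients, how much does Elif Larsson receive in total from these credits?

$16,855

Caregiver Credit: base = 3 × $7,250 = $21,750. 10% of the $54,350 excess over $333,300 is $5,435; credit = $21,750 − $5,435 = $16,315.
Heating Assistance Credit: income exceeds $317,300 by $70,350, which is 36 full-or-partial $2,000 increments; reduction = 36 × $18 = $648, leaving $540.
Working Family Credit: $387,650 meets or exceeds the $104,800 cutoff, so the credit is $0.
Total: $16,315 + $540 + $0 = $16,855.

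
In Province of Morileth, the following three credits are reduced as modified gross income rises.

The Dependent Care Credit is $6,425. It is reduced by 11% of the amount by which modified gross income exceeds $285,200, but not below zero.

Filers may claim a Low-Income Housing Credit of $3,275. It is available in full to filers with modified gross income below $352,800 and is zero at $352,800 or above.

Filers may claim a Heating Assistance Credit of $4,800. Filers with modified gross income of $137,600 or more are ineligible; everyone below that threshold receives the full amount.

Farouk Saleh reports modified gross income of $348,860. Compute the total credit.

Dependent Care Credit: 11% of the $63,660 excess over $285,200 is $7,002.60 ≥ base, so the credit is $0.
Low-Income Housing Credit: $348,860 is below the $352,800 cutoff, so the full $3,275 applies.
Heating Assistance Credit: $348,860 meets or exceeds the $137,600 cutoff, so the credit is $0.
Total: $0 + $3,275 + $0 = $3,275.

$3,275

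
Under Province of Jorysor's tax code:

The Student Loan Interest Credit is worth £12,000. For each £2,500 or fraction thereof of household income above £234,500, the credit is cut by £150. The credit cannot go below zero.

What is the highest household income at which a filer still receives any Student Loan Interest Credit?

After 79 increments the reduction is 79 × £150 = £11,850, leaving £150; one more increment wipes it out. Increment 79 ends at excess 79 × £2,500 = £197,500, so the highest qualifying income is £234,500 + £197,500 = £432,000.

£432,000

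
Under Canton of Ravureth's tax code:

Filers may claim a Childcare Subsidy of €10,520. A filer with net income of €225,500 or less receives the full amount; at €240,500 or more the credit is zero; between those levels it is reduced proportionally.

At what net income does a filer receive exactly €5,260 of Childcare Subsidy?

€233,000

€5,260 is 5,260/10,520 of the full €10,520, so 5,260/10,520 of the €15,000 range has been used: income = €225,500 + €15,000 × 5,260/10,520 = €233,000.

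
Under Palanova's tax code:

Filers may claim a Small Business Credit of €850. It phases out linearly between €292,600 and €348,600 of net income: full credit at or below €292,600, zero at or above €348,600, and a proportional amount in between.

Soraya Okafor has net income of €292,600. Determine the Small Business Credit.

Small Business Credit: €292,600 is at or below the €292,600 threshold, so the full €850 applies.

€850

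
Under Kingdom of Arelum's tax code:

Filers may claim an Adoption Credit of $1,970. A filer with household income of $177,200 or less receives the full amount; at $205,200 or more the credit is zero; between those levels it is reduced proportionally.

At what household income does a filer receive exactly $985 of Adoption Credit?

$985 is 985/1,970 of the full $1,970, so 985/1,970 of the $28,000 range has been used: income = $177,200 + $28,000 × 985/1,970 = $191,200.

$191,200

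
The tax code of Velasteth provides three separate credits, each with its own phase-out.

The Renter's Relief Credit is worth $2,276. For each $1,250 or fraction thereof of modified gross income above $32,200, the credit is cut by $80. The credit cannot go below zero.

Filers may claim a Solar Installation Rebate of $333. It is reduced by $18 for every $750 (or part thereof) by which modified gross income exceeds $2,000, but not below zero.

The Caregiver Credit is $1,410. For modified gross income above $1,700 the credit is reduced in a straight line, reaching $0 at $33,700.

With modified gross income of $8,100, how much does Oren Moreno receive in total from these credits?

$3,575

Renter's Relief Credit: $8,100 is at or below the $32,200 threshold, so the full $2,276 applies.
Solar Installation Rebate: income exceeds $2,000 by $6,100, which is 9 full-or-partial $750 increments; reduction = 9 × $18 = $162, leaving $171.
Caregiver Credit: $8,100 is $6,400 into a $32,000 phase-out range, leaving 25,600/32,000 of the credit: $1,410 × 25,600/32,000 = $1,128.
Total: $2,276 + $171 + $1,128 = $3,575.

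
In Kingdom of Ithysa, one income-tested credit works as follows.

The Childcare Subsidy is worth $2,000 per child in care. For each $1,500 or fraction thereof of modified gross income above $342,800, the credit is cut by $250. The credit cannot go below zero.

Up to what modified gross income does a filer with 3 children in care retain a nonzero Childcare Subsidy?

Full credit = 3 × $2,000 = $6,000.
After 23 increments the reduction is 23 × $250 = $5,750, leaving $250; one more increment wipes it out. Increment 23 ends at excess 23 × $1,500 = $34,500, so the highest qualifying income is $342,800 + $34,500 = $377,300.

$377,300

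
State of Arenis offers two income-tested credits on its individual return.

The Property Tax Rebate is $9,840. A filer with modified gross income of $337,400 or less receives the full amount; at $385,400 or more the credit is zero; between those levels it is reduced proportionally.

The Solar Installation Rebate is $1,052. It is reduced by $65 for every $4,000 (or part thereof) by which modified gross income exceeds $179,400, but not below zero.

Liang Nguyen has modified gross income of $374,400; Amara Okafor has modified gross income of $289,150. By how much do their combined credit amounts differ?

$7,585

Liang ($374,400): Property Tax Rebate: $374,400 is $37,000 into a $48,000 phase-out range, leaving 11,000/48,000 of the credit: $9,840 × 11,000/48,000 = $2,255. Solar Installation Rebate: income exceeds $179,400 by $195,000 → 49 increments × $65 = $3,185 ≥ base, so the credit is $0. total $2,255 + $0 = $2,255
Amara ($289,150): Property Tax Rebate: $289,150 is at or below the $337,400 threshold, so the full $9,840 applies. Solar Installation Rebate: income exceeds $179,400 by $109,750 → 28 increments × $65 = $1,820 ≥ base, so the credit is $0. total $9,840 + $0 = $9,840
Difference: |$2,255 − $9,840| = $7,585.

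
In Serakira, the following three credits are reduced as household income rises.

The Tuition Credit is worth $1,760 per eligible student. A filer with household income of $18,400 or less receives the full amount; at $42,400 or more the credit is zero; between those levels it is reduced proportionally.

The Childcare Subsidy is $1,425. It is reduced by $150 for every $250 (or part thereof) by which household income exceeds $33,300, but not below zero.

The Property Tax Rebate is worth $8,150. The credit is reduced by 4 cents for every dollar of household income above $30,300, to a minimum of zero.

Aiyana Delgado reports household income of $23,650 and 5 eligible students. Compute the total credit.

Tuition Credit: base = 5 × $1,760 = $8,800. $23,650 is $5,250 into a $24,000 phase-out range, leaving 18,750/24,000 of the credit: $8,800 × 18,750/24,000 = $6,875.
Childcare Subsidy: $23,650 is at or below the $33,300 threshold, so the full $1,425 applies.
Property Tax Rebate: $23,650 is at or below the $30,300 threshold, so the full $8,150 applies.
Total: $6,875 + $1,425 + $8,150 = $16,450.

$16,450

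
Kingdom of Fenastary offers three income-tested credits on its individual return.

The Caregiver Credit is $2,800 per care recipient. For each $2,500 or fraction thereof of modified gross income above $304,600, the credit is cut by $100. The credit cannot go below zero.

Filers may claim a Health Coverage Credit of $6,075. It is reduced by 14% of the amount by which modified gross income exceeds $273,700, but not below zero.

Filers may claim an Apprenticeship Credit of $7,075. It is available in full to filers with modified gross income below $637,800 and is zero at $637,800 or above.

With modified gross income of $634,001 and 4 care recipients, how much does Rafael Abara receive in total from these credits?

$7,075

Caregiver Credit: base = 4 × $2,800 = $11,200. income exceeds $304,600 by $329,401 → 132 increments × $100 = $13,200 ≥ base, so the credit is $0.
Health Coverage Credit: 14% of the $360,301 excess over $273,700 is $50,442.14 ≥ base, so the credit is $0.
Apprenticeship Credit: $634,001 is below the $637,800 cutoff, so the full $7,075 applies.
Total: $0 + $0 + $7,075 = $7,075.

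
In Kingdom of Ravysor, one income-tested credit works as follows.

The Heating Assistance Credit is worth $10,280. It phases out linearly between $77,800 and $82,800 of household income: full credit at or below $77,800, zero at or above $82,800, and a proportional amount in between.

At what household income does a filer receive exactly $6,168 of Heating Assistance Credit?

$79,800

$6,168 is 6,168/10,280 of the full $10,280, so 4,112/10,280 of the $5,000 range has been used: income = $77,800 + $5,000 × 4,112/10,280 = $79,800.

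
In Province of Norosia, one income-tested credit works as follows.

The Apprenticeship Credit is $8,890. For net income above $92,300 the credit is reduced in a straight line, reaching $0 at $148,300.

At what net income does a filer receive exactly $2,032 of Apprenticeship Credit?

$2,032 is 2,032/8,890 of the full $8,890, so 6,858/8,890 of the $56,000 range has been used: income = $92,300 + $56,000 × 6,858/8,890 = $135,500.

$135,500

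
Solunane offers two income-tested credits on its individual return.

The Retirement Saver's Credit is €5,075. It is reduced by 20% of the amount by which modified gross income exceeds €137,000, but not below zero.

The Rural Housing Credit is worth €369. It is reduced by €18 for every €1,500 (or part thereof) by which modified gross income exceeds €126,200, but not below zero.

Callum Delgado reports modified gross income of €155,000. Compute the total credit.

€1,484

Retirement Saver's Credit: 20% of the €18,000 excess over €137,000 is €3,600; credit = €5,075 − €3,600 = €1,475.
Rural Housing Credit: income exceeds €126,200 by €28,800, which is 20 full-or-partial €1,500 increments; reduction = 20 × €18 = €360, leaving €9.
Total: €1,475 + €9 = €1,484.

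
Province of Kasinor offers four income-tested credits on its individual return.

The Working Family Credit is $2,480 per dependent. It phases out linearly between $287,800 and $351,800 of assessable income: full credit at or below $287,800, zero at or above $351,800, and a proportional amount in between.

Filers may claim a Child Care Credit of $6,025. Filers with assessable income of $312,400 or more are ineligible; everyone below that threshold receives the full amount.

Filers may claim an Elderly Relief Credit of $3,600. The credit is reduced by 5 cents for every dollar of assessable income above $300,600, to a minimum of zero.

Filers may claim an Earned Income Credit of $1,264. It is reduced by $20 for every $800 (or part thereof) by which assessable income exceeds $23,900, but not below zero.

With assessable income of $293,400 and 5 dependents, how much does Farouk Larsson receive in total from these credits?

Working Family Credit: base = 5 × $2,480 = $12,400. $293,400 is $5,600 into a $64,000 phase-out range, leaving 58,400/64,000 of the credit: $12,400 × 58,400/64,000 = $11,315.
Child Care Credit: $293,400 is below the $312,400 cutoff, so the full $6,025 applies.
Elderly Relief Credit: $293,400 is at or below the $300,600 threshold, so the full $3,600 applies.
Earned Income Credit: income exceeds $23,900 by $269,500 → 337 increments × $20 = $6,740 ≥ base, so the credit is $0.
Total: $11,315 + $6,025 + $3,600 + $0 = $20,940.

$20,940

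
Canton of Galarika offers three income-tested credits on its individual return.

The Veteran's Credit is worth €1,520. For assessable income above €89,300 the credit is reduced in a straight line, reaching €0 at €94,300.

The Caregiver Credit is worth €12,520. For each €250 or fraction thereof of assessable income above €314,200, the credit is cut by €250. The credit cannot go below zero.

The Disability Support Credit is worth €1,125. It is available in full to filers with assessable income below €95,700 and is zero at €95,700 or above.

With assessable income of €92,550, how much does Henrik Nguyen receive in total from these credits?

€14,177

Veteran's Credit: €92,550 is €3,250 into a €5,000 phase-out range, leaving 1,750/5,000 of the credit: €1,520 × 1,750/5,000 = €532.
Caregiver Credit: €92,550 is at or below the €314,200 threshold, so the full €12,520 applies.
Disability Support Credit: €92,550 is below the €95,700 cutoff, so the full €1,125 applies.
Total: €532 + €12,520 + €1,125 = €14,177.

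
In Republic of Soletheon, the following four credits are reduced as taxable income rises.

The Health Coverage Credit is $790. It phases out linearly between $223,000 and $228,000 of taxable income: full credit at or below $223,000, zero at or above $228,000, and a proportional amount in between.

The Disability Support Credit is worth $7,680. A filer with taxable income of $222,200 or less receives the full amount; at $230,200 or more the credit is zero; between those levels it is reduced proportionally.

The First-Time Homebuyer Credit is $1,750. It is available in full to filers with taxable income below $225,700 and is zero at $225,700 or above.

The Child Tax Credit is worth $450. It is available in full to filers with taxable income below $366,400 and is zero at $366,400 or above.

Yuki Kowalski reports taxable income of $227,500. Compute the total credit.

$3,121

Health Coverage Credit: $227,500 is $4,500 into a $5,000 phase-out range, leaving 500/5,000 of the credit: $790 × 500/5,000 = $79.
Disability Support Credit: $227,500 is $5,300 into a $8,000 phase-out range, leaving 2,700/8,000 of the credit: $7,680 × 2,700/8,000 = $2,592.
First-Time Homebuyer Credit: $227,500 meets or exceeds the $225,700 cutoff, so the credit is $0.
Child Tax Credit: $227,500 is below the $366,400 cutoff, so the full $450 applies.
Total: $79 + $2,592 + $0 + $450 = $3,121.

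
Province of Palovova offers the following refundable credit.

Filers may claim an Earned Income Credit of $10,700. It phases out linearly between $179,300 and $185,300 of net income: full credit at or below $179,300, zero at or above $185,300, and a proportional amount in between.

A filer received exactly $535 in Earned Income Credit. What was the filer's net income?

$535 is 535/10,700 of the full $10,700, so 10,165/10,700 of the $6,000 range has been used: income = $179,300 + $6,000 × 10,165/10,700 = $185,000.

$185,000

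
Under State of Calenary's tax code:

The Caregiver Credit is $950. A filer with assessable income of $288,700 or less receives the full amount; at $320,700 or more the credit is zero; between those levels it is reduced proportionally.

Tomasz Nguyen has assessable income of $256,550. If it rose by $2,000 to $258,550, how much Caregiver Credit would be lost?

$0

At $256,550 — $256,550 is at or below the $288,700 threshold, so the full $950 applies.
At $258,550 — $258,550 is at or below the $288,700 threshold, so the full $950 applies.
Lost: $950 − $950 = $0.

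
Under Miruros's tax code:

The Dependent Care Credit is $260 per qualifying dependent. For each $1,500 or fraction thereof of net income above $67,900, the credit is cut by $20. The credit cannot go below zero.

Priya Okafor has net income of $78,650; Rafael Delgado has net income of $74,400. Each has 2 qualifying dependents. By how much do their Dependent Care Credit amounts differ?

Priya ($78,650): Dependent Care Credit: base = 2 × $260 = $520. income exceeds $67,900 by $10,750, which is 8 full-or-partial $1,500 increments; reduction = 8 × $20 = $160, leaving $360.
Rafael ($74,400): Dependent Care Credit: base = 2 × $260 = $520. income exceeds $67,900 by $6,500, which is 5 full-or-partial $1,500 increments; reduction = 5 × $20 = $100, leaving $420.
Difference: |$360 − $420| = $60.

$60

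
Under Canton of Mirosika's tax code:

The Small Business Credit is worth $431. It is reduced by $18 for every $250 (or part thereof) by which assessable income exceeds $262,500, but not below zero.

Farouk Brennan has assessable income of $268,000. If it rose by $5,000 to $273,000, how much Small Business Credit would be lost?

At $268,000 — income exceeds $262,500 by $5,500, which is 22 full-or-partial $250 increments; reduction = 22 × $18 = $396, leaving $35.
At $273,000 — income exceeds $262,500 by $10,500 → 42 increments × $18 = $756 ≥ base, so the credit is $0.
Lost: $35 − $0 = $35.

$35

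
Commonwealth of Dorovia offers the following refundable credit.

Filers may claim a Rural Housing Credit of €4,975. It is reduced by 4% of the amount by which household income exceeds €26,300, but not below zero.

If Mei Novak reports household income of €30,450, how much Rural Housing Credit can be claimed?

Rural Housing Credit: 4% of the €4,150 excess over €26,300 is €166; credit = €4,975 − €166 = €4,809.

€4,809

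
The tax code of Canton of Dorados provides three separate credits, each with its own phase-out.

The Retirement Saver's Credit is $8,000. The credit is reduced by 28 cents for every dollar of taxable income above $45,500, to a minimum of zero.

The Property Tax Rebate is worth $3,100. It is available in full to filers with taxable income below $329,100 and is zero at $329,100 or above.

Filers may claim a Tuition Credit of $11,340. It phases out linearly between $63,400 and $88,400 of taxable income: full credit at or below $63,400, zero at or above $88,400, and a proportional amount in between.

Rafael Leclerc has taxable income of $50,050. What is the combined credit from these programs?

$21,166

Retirement Saver's Credit: 28% of the $4,550 excess over $45,500 is $1,274; credit = $8,000 − $1,274 = $6,726.
Property Tax Rebate: $50,050 is below the $329,100 cutoff, so the full $3,100 applies.
Tuition Credit: $50,050 is at or below the $63,400 threshold, so the full $11,340 applies.
Total: $6,726 + $3,100 + $11,340 = $21,166.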